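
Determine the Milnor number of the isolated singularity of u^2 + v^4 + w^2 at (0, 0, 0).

3

The Hessian of f at 0 has rank 2. Corank 1: A-series; mu = 3 gives A_3.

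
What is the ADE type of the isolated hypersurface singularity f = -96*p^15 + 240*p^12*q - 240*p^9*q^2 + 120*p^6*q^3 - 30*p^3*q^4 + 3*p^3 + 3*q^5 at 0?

E_{8}

The Hessian of f at 0 has rank 0. Corank 2; j^3 = 3*p^3 is a perfect cube, so E-series; the 5-jet and mu = 8 give E_8.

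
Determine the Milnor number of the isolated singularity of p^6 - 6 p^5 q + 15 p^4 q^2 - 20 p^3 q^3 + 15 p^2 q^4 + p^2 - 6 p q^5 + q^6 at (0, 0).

5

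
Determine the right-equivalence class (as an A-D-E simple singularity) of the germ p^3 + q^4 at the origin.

E_{6}

The Hessian of f at 0 has rank 0. Corank 2; j^3 = p^3 is a perfect cube, so E-series; the 4-jet and mu = 6 give E_6.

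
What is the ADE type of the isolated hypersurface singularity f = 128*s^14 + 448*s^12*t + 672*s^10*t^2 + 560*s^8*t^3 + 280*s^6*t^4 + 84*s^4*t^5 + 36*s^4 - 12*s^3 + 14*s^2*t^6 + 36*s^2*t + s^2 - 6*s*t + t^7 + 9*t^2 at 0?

The Hessian of f at 0 has rank 1. Corank 1: A-series; mu = 6 gives A_6.

A_6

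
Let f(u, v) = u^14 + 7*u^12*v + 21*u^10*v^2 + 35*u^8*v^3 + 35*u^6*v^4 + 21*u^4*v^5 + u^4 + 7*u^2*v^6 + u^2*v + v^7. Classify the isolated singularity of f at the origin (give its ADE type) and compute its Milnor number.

Type D_{8}, Milnor number mu = 8.

The Hessian of f at 0 has rank 0. Corank 2; j^3 = u^2*v has shape L^2 M (L != M), so D-series; mu = 8 gives D_8.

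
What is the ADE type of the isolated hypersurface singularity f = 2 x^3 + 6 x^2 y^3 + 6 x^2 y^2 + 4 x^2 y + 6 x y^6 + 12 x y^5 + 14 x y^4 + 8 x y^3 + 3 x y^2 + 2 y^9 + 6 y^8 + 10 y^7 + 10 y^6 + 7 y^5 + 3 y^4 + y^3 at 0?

D4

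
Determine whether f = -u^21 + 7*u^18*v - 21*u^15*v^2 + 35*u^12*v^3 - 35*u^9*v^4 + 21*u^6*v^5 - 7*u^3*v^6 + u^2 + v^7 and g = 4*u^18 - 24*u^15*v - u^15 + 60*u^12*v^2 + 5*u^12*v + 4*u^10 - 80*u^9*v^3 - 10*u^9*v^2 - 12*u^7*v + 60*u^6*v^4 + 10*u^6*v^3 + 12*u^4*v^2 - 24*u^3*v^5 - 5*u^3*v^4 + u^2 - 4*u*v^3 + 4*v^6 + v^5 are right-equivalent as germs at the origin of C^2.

The Hessian of f at 0 has rank 1. Corank 1: A-series; mu = 6 gives A_6. The Hessian of g at 0 has rank 1. Corank 1: A-series; mu = 4 gives A_4. f is A_6 but g is A_4, hence not right-equivalent.

No.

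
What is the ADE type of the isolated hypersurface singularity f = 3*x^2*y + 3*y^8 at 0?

D_9

The Hessian of f at 0 has rank 0. Corank 2; j^3 = 3*x^2*y has shape L^2 M (L != M), so D-series; mu = 9 gives D_9.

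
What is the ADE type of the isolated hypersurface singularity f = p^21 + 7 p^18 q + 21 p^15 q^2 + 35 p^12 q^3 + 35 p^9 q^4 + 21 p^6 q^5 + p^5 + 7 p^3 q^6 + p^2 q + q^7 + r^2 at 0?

D_{8}

The Hessian of f at 0 is [[0, 0, 0], [0, 0, 0], [0, 0, 2]] with rank 1, so corank 2. A Groebner basis of the Jacobian ideal J(f) in C{p,q,r} is {p^2/7 + q^6, p^3, p*q, r}; counting standard monomials gives mu = 8. Corank 2; j^3 = p^2*q has shape L^2 M (L != M), so D-series; mu = 8 gives D_8.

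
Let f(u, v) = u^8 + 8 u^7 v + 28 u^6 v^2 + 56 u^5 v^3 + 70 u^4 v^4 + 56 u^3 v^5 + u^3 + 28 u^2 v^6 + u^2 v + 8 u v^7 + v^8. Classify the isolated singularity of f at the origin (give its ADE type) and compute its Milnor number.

Type D_{9}, Milnor number mu = 9.

The Hessian of f at 0 has rank 0. Corank 2; j^3 = u^2*(u + v) has shape L^2 M (L != M), so D-series; mu = 9 gives D_9.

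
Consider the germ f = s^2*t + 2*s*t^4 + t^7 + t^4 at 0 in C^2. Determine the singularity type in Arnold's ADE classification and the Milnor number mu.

Type D_5, Milnor number mu = 5.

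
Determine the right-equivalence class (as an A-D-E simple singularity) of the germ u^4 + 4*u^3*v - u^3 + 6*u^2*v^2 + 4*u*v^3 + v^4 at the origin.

E6

The Hessian of f at 0 is [[0, 0], [0, 0]] with rank 0, so corank 2. A Groebner basis of the Jacobian ideal J(f) in C{u,v} is {v^4, u*v^2 + v^3/3, u^2}; counting standard monomials gives mu = 6. Corank 2; j^3 = -u^3 is a perfect cube, so E-series; the 4-jet and mu = 6 give E_6.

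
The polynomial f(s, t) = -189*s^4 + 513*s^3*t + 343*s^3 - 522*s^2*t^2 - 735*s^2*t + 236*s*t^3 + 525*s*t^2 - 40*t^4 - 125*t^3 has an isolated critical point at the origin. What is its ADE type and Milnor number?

Type E7, Milnor number mu = 7.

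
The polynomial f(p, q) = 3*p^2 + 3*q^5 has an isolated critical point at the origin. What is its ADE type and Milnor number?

Type A4, Milnor number mu = 4.

The Hessian of f at 0 has rank 1. Corank 1: A-series; mu = 4 gives A_4.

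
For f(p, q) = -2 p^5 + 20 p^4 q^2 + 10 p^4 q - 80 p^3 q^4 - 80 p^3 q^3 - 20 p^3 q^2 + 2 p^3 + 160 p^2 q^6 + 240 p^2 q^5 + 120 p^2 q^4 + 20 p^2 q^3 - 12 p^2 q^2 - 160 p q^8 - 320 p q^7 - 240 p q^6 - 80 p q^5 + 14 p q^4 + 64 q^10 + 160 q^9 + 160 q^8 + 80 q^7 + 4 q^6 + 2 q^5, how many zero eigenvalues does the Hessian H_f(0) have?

Hessian at 0 has rank 0.

2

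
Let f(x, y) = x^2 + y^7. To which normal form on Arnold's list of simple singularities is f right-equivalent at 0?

The Hessian of f at 0 has rank 1. Corank 1: A-series; mu = 6 gives A_6.

A6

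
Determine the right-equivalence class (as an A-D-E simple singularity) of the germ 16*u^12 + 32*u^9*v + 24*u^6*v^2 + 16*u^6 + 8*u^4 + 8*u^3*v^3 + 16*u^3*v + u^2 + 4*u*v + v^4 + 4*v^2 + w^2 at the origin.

A_{3}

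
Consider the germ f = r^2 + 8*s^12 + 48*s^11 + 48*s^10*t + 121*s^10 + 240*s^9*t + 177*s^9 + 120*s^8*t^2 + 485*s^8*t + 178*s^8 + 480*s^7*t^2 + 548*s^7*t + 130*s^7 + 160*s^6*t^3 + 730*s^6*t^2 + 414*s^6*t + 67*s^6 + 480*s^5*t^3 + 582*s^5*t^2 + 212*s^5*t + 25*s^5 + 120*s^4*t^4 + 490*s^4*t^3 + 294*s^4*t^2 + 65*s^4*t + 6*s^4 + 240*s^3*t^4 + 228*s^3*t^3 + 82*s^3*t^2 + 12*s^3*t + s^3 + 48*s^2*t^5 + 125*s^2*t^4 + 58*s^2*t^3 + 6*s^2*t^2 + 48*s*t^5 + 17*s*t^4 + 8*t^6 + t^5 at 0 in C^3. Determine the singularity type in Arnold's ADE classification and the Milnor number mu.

The Hessian of f at 0 is [[0, 0, 0], [0, 0, 0], [0, 0, 2]] with rank 1, so corank 2. A Groebner basis of the Jacobian ideal J(f) in C{s,t,r} is {-s^2/32 + s*t^3 - s*t^2/8, s^2/8 + s*t^2/2 + t^4, s^3, s^2*t + s^2/8 + s*t^2/2, r}; counting standard monomials gives mu = 8. Corank 2; j^3 = s^3 is a perfect cube, so E-series; the 5-jet and mu = 8 give E_8.

Type E_{8}, Milnor number mu = 8.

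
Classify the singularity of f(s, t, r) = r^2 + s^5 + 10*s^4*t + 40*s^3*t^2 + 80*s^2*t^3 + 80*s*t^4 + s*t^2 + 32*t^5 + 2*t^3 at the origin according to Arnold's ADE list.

D_6

The Hessian of f at 0 is [[0, 0, 0], [0, 0, 0], [0, 0, 2]] with rank 1, so corank 2. A Groebner basis of the Jacobian ideal J(f) in C{s,t,r} is {s^4 + t^2/5, t^3, s*t + 2*t^2, r}; counting standard monomials gives mu = 6. Corank 2; j^3 = t^2*(s + 2*t) has shape L^2 M (L != M), so D-series; mu = 6 gives D_6.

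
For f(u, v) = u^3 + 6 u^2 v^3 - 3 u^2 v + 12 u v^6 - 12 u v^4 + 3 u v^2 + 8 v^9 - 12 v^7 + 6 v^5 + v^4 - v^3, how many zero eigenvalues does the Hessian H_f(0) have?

2

The Hessian at 0 is [[0, 0], [0, 0]] of rank 0; hence corank 2.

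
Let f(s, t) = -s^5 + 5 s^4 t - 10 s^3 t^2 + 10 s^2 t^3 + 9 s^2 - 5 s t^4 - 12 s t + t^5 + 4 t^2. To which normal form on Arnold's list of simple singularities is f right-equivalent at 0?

A_{4}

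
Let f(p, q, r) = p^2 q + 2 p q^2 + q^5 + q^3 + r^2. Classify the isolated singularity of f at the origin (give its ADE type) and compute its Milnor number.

Type D6, Milnor number mu = 6.

The Hessian of f at 0 is [[0, 0, 0], [0, 0, 0], [0, 0, 2]] with rank 1, so corank 2. A Groebner basis of the Jacobian ideal J(f) in C{p,q,r} is {p^2/5 + q^4 - q^2/5, p^3 + q^3, p*q + q^2, r}; counting standard monomials gives mu = 6. Corank 2; j^3 = q*(p + q)^2 has shape L^2 M (L != M), so D-series; mu = 6 gives D_6.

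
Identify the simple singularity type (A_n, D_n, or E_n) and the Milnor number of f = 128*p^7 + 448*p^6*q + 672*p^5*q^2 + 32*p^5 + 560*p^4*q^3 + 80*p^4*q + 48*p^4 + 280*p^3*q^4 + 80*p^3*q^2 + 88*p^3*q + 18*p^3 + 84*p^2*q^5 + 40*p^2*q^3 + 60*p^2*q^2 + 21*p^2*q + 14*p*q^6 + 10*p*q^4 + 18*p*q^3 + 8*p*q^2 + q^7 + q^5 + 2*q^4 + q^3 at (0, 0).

Type D8, Milnor number mu = 8.

The Hessian of f at 0 has rank 0. Corank 2; j^3 = (2*p + q)*(3*p + q)^2 has shape L^2 M (L != M), so D-series; mu = 8 gives D_8.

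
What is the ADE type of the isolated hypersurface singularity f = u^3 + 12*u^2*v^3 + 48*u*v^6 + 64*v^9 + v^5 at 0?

E8

The Hessian of f at 0 has rank 0. Corank 2; j^3 = u^3 is a perfect cube, so E-series; the 5-jet and mu = 8 give E_8.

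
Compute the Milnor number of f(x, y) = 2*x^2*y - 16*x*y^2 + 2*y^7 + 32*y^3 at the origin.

8

The Hessian of f at 0 has rank 0. Corank 2; j^3 = 2*y*(x - 4*y)^2 has shape L^2 M (L != M), so D-series; mu = 8 gives D_8.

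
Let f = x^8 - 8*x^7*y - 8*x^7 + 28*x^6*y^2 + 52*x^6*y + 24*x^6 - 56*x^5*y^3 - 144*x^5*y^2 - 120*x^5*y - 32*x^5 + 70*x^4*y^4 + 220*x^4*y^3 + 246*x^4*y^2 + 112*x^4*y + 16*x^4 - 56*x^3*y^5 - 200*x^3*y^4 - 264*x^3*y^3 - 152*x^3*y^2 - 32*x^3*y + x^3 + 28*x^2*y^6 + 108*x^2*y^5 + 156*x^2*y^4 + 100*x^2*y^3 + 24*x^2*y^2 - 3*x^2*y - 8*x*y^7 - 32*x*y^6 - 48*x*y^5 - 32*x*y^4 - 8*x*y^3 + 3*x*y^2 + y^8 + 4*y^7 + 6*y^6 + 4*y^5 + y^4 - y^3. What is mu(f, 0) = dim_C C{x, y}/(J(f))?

6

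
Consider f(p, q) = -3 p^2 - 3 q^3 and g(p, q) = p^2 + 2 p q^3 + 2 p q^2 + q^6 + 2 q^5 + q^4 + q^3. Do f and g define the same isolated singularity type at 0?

The Hessian of f at 0 is [[-6, 0], [0, 0]] with rank 1, so corank 1. A Groebner basis of the Jacobian ideal J(f) in C{p,q} is {q^2, p}; counting standard monomials gives mu = 2. Corank 1: A-series; mu = 2 gives A_2. The Hessian of g at 0 is [[2, 0], [0, 0]] with rank 1, so corank 1. A Groebner basis of the Jacobian ideal J(g) in C{p,q} is {q^2, p}; counting standard monomials gives mu = 2. Corank 1: A-series; mu = 2 gives A_2. Both have type A_2, hence right-equivalent.

Yes.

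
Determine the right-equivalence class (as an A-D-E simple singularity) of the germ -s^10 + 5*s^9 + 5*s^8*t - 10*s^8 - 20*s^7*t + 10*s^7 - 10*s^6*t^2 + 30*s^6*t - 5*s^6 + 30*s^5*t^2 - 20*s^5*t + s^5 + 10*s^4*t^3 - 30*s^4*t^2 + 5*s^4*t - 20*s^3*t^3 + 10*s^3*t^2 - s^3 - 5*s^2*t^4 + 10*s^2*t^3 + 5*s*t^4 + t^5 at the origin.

The Hessian of f at 0 has rank 0. Corank 2; j^3 = -s^3 is a perfect cube, so E-series; the 5-jet and mu = 8 give E_8.

E8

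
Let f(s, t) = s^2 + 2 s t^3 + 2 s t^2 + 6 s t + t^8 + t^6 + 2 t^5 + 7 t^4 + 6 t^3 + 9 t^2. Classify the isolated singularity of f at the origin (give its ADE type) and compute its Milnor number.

Type A7, Milnor number mu = 7.

The Hessian of f at 0 has rank 1. Corank 1: A-series; mu = 7 gives A_7.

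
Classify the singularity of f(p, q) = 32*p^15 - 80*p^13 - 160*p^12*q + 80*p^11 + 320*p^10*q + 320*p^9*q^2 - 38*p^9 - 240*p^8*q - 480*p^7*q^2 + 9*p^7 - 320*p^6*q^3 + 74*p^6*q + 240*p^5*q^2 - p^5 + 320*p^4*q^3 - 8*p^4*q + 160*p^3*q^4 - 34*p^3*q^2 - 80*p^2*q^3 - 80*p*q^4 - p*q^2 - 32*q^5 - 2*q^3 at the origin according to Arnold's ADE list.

The Hessian of f at 0 has rank 0. Corank 2; j^3 = -q^2*(p + 2*q) has shape L^2 M (L != M), so D-series; mu = 6 gives D_6.

D_6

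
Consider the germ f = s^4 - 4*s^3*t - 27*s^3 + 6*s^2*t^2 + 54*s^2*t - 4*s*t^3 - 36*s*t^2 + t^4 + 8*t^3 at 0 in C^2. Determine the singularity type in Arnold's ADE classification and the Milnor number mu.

Type E_6, Milnor number mu = 6.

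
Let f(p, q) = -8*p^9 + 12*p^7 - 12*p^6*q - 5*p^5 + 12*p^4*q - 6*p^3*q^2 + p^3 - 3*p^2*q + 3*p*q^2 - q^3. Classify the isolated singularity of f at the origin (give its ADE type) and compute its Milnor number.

Type E8, Milnor number mu = 8.

The Hessian of f at 0 is [[0, 0], [0, 0]] with rank 0, so corank 2. A Groebner basis of the Jacobian ideal J(f) in C{p,q} is {3*p^2/4 + p*q^3 - 3*p*q/2 + 3*q^2/4, p^2 - 2*p*q + q^4 + q^2, p^3 - 3*p*q^2 + 2*q^3, p^2*q - 2*p*q^2 + q^3}; counting standard monomials gives mu = 8. Corank 2; j^3 = (p - q)^3 is a perfect cube, so E-series; the 5-jet and mu = 8 give E_8.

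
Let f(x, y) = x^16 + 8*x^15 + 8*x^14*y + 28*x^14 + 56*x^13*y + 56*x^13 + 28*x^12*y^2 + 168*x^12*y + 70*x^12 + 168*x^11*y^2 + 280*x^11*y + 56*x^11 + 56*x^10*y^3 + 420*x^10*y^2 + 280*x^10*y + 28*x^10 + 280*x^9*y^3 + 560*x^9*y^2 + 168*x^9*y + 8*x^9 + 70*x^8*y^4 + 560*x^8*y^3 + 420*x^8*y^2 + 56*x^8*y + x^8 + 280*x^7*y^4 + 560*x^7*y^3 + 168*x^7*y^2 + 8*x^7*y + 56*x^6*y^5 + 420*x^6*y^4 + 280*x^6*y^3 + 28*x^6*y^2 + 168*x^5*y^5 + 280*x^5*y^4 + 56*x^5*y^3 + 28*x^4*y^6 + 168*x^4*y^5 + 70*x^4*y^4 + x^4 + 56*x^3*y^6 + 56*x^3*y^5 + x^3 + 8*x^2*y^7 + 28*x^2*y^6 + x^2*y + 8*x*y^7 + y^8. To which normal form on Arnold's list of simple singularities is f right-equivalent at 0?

The Hessian of f at 0 has rank 0. Corank 2; j^3 = x^2*(x + y) has shape L^2 M (L != M), so D-series; mu = 9 gives D_9.

D_{9}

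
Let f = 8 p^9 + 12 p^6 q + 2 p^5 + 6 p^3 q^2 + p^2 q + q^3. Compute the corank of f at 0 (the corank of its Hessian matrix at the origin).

2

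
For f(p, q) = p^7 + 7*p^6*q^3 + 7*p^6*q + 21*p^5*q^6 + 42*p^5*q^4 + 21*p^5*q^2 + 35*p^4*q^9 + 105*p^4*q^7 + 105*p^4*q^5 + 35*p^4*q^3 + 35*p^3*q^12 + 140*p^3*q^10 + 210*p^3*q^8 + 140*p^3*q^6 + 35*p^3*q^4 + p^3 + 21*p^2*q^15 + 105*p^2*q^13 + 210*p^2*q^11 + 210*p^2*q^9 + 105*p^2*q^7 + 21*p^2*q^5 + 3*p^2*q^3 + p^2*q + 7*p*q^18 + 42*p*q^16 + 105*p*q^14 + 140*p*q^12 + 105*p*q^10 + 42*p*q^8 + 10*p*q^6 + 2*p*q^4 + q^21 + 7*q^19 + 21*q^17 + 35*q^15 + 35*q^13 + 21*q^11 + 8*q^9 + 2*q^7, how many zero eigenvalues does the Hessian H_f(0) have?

2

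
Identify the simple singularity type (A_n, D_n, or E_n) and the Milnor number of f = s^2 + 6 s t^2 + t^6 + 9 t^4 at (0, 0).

The Hessian of f at 0 has rank 1. Corank 1: A-series; mu = 5 gives A_5.

Type A_{5}, Milnor number mu = 5.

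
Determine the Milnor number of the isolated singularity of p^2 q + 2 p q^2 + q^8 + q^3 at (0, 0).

The Hessian of f at 0 has rank 0. Corank 2; j^3 = q*(p + q)^2 has shape L^2 M (L != M), so D-series; mu = 9 gives D_9.

9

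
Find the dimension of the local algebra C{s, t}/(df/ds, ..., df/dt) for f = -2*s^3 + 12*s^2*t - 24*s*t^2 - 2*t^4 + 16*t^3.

6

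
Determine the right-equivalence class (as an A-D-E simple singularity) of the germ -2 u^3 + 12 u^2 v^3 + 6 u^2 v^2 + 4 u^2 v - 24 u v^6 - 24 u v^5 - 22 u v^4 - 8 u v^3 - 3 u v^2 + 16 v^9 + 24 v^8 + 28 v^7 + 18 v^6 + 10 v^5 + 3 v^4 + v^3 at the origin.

The Hessian of f at 0 has rank 0. Corank 2; j^3 = -(u - v)*(2*u^2 - 2*u*v + v^2) splits into three distinct lines over C (the quadratic factor has nonzero discriminant), so D_4.

D_{4}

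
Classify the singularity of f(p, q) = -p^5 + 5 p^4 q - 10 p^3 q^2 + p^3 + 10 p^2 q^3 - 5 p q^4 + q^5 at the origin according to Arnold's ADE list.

E_{8}

The Hessian of f at 0 is [[0, 0], [0, 0]] with rank 0, so corank 2. A Groebner basis of the Jacobian ideal J(f) in C{p,q} is {q^5, p*q^3 - q^4/4, p^2}; counting standard monomials gives mu = 8. Corank 2; j^3 = p^3 is a perfect cube, so E-series; the 5-jet and mu = 8 give E_8.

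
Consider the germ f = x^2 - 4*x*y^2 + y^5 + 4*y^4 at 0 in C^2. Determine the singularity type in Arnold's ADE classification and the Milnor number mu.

Type A_4, Milnor number mu = 4.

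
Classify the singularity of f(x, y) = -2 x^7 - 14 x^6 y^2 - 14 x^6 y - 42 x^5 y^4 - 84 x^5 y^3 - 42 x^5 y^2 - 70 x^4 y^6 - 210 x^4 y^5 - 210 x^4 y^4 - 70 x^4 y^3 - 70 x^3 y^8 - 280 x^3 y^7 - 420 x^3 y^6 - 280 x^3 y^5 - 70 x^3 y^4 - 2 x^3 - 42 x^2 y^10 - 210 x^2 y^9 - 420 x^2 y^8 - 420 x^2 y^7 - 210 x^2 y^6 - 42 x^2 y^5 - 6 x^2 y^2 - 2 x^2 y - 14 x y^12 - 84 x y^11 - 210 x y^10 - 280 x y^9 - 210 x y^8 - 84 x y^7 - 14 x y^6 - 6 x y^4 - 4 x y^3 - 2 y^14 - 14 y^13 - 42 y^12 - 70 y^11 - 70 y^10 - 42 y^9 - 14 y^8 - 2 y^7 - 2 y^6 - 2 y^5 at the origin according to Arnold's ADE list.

The Hessian of f at 0 has rank 0. Corank 2; j^3 = -2*x^2*(x + y) has shape L^2 M (L != M), so D-series; mu = 8 gives D_8.

D8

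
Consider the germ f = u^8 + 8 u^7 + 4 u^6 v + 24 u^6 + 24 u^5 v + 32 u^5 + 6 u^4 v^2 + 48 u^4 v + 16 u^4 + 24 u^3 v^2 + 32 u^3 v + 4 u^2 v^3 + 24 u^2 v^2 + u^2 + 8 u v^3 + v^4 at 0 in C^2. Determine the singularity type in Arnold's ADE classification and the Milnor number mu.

Type A3, Milnor number mu = 3.

The Hessian of f at 0 is [[2, 0], [0, 0]] with rank 1, so corank 1. A Groebner basis of the Jacobian ideal J(f) in C{u,v} is {v^3, u}; counting standard monomials gives mu = 3. Corank 1: A-series; mu = 3 gives A_3.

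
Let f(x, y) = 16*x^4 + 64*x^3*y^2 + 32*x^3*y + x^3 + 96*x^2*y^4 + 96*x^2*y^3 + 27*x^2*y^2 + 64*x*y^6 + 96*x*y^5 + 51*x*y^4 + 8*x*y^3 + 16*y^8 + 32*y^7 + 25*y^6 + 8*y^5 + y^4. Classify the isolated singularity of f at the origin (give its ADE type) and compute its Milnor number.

Type E6, Milnor number mu = 6.

The Hessian of f at 0 has rank 0. Corank 2; j^3 = x^3 is a perfect cube, so E-series; the 4-jet and mu = 6 give E_6.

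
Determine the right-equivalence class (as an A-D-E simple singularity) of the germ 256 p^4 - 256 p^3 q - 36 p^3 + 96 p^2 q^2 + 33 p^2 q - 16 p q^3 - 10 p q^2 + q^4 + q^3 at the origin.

D_{5}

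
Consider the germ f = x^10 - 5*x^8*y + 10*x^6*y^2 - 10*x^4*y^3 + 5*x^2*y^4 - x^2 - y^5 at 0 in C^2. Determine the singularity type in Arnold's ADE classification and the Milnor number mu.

Type A_4, Milnor number mu = 4.

The Hessian of f at 0 is [[-2, 0], [0, 0]] with rank 1, so corank 1. A Groebner basis of the Jacobian ideal J(f) in C{x,y} is {y^4, x}; counting standard monomials gives mu = 4. Corank 1: A-series; mu = 4 gives A_4.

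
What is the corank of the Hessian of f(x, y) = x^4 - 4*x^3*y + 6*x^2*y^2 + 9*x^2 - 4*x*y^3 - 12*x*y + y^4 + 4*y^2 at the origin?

Hessian at 0 has rank 1.

1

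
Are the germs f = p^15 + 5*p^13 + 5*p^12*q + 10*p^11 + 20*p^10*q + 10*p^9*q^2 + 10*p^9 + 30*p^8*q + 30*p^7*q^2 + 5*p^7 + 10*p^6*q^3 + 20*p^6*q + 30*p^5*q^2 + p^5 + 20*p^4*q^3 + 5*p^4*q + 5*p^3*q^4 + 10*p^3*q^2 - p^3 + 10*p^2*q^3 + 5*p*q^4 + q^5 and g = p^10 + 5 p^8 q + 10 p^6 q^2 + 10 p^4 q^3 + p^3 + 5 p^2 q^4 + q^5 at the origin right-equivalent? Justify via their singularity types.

The Hessian of f at 0 has rank 0. Corank 2; j^3 = -p^3 is a perfect cube, so E-series; the 5-jet and mu = 8 give E_8. The Hessian of g at 0 has rank 0. Corank 2; j^3 = p^3 is a perfect cube, so E-series; the 5-jet and mu = 8 give E_8. Both have type E_8, hence right-equivalent.

Yes.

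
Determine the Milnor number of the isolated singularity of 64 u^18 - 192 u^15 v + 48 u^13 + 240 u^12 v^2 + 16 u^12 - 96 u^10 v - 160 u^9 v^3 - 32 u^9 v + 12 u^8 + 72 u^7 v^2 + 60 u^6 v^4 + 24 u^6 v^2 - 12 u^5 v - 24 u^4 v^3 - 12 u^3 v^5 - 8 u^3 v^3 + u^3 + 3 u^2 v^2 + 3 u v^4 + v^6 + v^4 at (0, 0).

6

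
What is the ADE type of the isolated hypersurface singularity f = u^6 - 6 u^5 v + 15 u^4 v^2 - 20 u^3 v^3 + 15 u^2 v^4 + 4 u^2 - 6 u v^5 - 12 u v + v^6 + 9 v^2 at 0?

A_5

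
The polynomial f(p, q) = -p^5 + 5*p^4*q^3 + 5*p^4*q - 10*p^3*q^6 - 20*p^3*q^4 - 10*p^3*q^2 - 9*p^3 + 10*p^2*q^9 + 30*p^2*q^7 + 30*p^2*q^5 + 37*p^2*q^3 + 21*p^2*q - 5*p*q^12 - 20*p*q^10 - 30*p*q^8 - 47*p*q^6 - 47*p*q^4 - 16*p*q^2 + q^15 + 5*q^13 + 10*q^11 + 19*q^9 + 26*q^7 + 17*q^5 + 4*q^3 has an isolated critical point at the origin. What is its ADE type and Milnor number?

The Hessian of f at 0 is [[0, 0], [0, 0]] with rank 0, so corank 2. A Groebner basis of the Jacobian ideal J(f) in C{p,q} is {-243*p*q/238 + q^4 + 81*q^2/119, p*q^2 - 2*q^3/3, p^2 - 947*p*q/714 + 157*q^2/357}; counting standard monomials gives mu = 6. Corank 2; j^3 = -(p - q)*(3*p - 2*q)^2 has shape L^2 M (L != M), so D-series; mu = 6 gives D_6.

Type D_6, Milnor number mu = 6.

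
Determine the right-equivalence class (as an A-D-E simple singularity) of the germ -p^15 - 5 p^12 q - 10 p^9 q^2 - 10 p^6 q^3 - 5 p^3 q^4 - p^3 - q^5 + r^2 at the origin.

The Hessian of f at 0 has rank 1. Corank 2; j^3 = -p^3 is a perfect cube, so E-series; the 5-jet and mu = 8 give E_8.

E_8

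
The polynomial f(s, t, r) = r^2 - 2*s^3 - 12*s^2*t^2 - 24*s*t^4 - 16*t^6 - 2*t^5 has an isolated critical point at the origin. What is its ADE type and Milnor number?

Type E8, Milnor number mu = 8.

The Hessian of f at 0 has rank 1. Corank 2; j^3 = -2*s^3 is a perfect cube, so E-series; the 5-jet and mu = 8 give E_8.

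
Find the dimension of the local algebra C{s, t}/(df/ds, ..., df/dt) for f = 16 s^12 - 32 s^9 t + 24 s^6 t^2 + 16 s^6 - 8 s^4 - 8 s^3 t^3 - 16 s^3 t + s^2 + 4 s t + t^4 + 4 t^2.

3

The Hessian of f at 0 has rank 1. Corank 1: A-series; mu = 3 gives A_3.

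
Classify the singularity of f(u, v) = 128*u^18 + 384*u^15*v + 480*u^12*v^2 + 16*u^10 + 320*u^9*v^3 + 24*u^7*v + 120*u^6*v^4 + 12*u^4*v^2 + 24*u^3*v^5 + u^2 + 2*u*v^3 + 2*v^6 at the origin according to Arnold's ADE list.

A_5

The Hessian of f at 0 is [[2, 0], [0, 0]] with rank 1, so corank 1. A Groebner basis of the Jacobian ideal J(f) in C{u,v} is {u*v^2, u + v^3, u^2}; counting standard monomials gives mu = 5. Corank 1: A-series; mu = 5 gives A_5.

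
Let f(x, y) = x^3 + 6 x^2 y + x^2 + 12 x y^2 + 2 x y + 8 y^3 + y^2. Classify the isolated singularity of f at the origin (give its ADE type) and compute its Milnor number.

Type A2, Milnor number mu = 2.

The Hessian of f at 0 is [[2, 2], [2, 2]] with rank 1, so corank 1. A Groebner basis of the Jacobian ideal J(f) in C{x,y} is {y^2, x + y}; counting standard monomials gives mu = 2. Corank 1: A-series; mu = 2 gives A_2.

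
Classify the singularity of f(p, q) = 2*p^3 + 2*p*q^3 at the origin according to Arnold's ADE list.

E_{7}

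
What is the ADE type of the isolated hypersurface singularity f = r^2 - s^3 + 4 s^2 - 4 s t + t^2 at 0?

A2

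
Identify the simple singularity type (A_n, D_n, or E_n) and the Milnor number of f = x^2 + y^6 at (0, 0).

Type A_{5}, Milnor number mu = 5.

The Hessian of f at 0 has rank 1. Corank 1: A-series; mu = 5 gives A_5.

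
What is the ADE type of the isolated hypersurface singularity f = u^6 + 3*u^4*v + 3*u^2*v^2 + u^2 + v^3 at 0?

A_2

The Hessian of f at 0 is [[2, 0], [0, 0]] with rank 1, so corank 1. A Groebner basis of the Jacobian ideal J(f) in C{u,v} is {v^2, u}; counting standard monomials gives mu = 2. Corank 1: A-series; mu = 2 gives A_2.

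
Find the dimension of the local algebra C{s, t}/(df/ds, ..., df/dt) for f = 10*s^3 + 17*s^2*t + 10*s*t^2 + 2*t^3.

4

The Hessian of f at 0 has rank 0. Corank 2; j^3 = (2*s + t)*(5*s^2 + 6*s*t + 2*t^2) splits into three distinct lines over C (the quadratic factor has nonzero discriminant), so D_4.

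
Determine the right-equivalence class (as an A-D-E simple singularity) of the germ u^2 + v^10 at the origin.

The Hessian of f at 0 has rank 1. Corank 1: A-series; mu = 9 gives A_9.

A_9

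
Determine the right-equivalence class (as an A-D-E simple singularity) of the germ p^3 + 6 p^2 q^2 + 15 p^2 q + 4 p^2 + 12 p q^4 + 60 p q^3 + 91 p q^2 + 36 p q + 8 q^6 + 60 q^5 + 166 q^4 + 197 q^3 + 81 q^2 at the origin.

A2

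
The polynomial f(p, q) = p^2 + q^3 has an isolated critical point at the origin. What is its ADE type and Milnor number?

The Hessian of f at 0 is [[2, 0], [0, 0]] with rank 1, so corank 1. A Groebner basis of the Jacobian ideal J(f) in C{p,q} is {q^2, p}; counting standard monomials gives mu = 2. Corank 1: A-series; mu = 2 gives A_2.

Type A_{2}, Milnor number mu = 2.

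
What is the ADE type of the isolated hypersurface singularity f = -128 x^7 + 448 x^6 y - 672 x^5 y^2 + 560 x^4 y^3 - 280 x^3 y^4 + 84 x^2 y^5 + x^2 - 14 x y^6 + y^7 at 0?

A_6

The Hessian of f at 0 has rank 1. Corank 1: A-series; mu = 6 gives A_6.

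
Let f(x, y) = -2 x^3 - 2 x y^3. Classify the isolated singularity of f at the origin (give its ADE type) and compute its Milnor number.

The Hessian of f at 0 has rank 0. Corank 2; j^3 = -2*x^3 is a perfect cube, so E-series; the 4-jet and mu = 7 give E_7.

Type E_{7}, Milnor number mu = 7.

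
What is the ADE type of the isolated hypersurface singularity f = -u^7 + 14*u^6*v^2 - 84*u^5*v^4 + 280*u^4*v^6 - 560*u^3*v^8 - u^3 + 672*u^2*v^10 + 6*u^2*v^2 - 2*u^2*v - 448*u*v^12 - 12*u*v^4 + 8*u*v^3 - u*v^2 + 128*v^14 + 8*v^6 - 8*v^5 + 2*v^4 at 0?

D_8

The Hessian of f at 0 has rank 0. Corank 2; j^3 = -u*(u + v)^2 has shape L^2 M (L != M), so D-series; mu = 8 gives D_8.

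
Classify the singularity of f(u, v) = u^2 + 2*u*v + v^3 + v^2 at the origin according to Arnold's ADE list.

The Hessian of f at 0 has rank 1. Corank 1: A-series; mu = 2 gives A_2.

A_{2}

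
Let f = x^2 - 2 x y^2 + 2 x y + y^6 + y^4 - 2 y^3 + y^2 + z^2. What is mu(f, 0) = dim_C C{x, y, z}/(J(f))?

5

The Hessian of f at 0 has rank 2. Corank 1: A-series; mu = 5 gives A_5.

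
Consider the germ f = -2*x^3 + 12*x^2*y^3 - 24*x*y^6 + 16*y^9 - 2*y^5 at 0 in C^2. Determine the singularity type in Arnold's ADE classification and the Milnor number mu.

The Hessian of f at 0 has rank 0. Corank 2; j^3 = -2*x^3 is a perfect cube, so E-series; the 5-jet and mu = 8 give E_8.

Type E_{8}, Milnor number mu = 8.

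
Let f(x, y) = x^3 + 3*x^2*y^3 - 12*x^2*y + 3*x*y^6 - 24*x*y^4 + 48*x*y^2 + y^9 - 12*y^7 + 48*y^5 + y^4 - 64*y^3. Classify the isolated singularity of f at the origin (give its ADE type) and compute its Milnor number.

Type E6, Milnor number mu = 6.

The Hessian of f at 0 has rank 0. Corank 2; j^3 = (x - 4*y)^3 is a perfect cube, so E-series; the 4-jet and mu = 6 give E_6.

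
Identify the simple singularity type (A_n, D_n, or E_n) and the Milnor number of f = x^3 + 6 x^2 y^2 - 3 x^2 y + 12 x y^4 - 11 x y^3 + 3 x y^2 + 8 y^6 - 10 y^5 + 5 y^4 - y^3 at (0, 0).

Type E7, Milnor number mu = 7.

The Hessian of f at 0 has rank 0. Corank 2; j^3 = (x - y)^3 is a perfect cube, so E-series; the 4-jet and mu = 7 give E_7.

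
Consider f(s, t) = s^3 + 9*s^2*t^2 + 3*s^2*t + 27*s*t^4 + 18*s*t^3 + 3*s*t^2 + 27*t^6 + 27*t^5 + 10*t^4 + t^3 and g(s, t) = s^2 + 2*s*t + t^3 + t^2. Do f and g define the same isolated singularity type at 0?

The Hessian of f at 0 has rank 0. Corank 2; j^3 = (s + t)^3 is a perfect cube, so E-series; the 4-jet and mu = 6 give E_6. The Hessian of g at 0 has rank 1. Corank 1: A-series; mu = 2 gives A_2. f is E_6 but g is A_2, hence not right-equivalent.

No.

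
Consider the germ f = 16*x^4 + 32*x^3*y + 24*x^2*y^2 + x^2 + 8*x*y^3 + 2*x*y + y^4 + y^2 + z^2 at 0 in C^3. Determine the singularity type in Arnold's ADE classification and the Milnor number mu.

The Hessian of f at 0 is [[2, 2, 0], [2, 2, 0], [0, 0, 2]] with rank 2, so corank 1. A Groebner basis of the Jacobian ideal J(f) in C{x,y,z} is {y^3, x + y, z}; counting standard monomials gives mu = 3. Corank 1: A-series; mu = 3 gives A_3.

Type A3, Milnor number mu = 3.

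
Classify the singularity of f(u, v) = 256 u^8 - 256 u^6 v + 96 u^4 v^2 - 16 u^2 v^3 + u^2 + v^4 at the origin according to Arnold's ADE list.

The Hessian of f at 0 is [[2, 0], [0, 0]] with rank 1, so corank 1. A Groebner basis of the Jacobian ideal J(f) in C{u,v} is {v^3, u}; counting standard monomials gives mu = 3. Corank 1: A-series; mu = 3 gives A_3.

A_3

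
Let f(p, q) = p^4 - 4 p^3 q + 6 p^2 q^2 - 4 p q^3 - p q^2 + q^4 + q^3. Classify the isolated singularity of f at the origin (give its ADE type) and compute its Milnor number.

The Hessian of f at 0 has rank 0. Corank 2; j^3 = -q^2*(p - q) has shape L^2 M (L != M), so D-series; mu = 5 gives D_5.

Type D_5, Milnor number mu = 5.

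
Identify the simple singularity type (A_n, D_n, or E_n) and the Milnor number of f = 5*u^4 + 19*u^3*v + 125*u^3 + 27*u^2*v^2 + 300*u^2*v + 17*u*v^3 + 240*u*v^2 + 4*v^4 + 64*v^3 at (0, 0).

Type E7, Milnor number mu = 7.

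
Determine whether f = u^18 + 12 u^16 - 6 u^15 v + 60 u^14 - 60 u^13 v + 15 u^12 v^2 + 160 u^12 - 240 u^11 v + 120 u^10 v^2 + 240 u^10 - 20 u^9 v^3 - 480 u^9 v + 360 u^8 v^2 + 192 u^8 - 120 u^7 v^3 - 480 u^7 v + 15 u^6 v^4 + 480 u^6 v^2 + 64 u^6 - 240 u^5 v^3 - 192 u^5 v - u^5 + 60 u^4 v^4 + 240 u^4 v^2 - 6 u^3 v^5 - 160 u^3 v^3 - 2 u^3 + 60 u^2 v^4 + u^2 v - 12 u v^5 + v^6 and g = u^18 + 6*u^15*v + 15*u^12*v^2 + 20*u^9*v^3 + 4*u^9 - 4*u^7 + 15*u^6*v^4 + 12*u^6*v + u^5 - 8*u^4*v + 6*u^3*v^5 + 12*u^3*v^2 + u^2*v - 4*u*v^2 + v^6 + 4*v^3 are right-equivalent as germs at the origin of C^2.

Yes.

The Hessian of f at 0 has rank 0. Corank 2; j^3 = -u^2*(2*u - v) has shape L^2 M (L != M), so D-series; mu = 7 gives D_7. The Hessian of g at 0 has rank 0. Corank 2; j^3 = v*(u - 2*v)^2 has shape L^2 M (L != M), so D-series; mu = 7 gives D_7. Both have type D_7, hence right-equivalent.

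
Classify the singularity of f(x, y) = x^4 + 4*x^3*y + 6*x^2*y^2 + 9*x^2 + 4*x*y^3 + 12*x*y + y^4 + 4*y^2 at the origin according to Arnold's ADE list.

The Hessian of f at 0 has rank 1. Corank 1: A-series; mu = 3 gives A_3.

A_3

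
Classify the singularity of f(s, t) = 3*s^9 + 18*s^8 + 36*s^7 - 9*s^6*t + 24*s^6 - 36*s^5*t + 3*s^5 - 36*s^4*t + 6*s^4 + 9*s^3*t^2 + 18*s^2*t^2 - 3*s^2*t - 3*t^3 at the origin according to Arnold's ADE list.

The Hessian of f at 0 has rank 0. Corank 2; j^3 = -3*t*(s^2 + t^2) splits into three distinct lines over C (the quadratic factor has nonzero discriminant), so D_4.

D_4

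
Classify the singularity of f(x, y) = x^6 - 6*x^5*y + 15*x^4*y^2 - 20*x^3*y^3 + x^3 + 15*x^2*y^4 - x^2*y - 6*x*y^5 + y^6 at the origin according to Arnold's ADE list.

D_7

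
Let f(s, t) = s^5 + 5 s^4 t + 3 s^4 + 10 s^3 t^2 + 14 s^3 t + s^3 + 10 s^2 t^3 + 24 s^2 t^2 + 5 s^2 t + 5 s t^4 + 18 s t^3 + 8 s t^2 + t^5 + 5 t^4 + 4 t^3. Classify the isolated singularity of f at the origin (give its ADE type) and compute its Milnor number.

The Hessian of f at 0 is [[0, 0], [0, 0]] with rank 0, so corank 2. A Groebner basis of the Jacobian ideal J(f) in C{s,t} is {s*t^2 + 2*s*t/3 + 4*t^2/3, -s*t/3 + t^3 - 2*t^2/3, s^2 + 8*s*t/3 + 4*t^2/3}; counting standard monomials gives mu = 5. Corank 2; j^3 = (s + t)*(s + 2*t)^2 has shape L^2 M (L != M), so D-series; mu = 5 gives D_5.

Type D5, Milnor number mu = 5.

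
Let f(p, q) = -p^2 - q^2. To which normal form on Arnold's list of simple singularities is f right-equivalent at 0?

A1

The Hessian of f at 0 has rank 2. Corank 0: nondegenerate Morse point, so A_1.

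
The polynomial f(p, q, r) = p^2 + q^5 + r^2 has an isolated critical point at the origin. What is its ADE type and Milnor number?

Type A4, Milnor number mu = 4.

The Hessian of f at 0 is [[2, 0, 0], [0, 0, 0], [0, 0, 2]] with rank 2, so corank 1. A Groebner basis of the Jacobian ideal J(f) in C{p,q,r} is {q^4, p, r}; counting standard monomials gives mu = 4. Corank 1: A-series; mu = 4 gives A_4.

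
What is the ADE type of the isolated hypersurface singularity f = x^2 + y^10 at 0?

The Hessian of f at 0 has rank 1. Corank 1: A-series; mu = 9 gives A_9.

A_{9}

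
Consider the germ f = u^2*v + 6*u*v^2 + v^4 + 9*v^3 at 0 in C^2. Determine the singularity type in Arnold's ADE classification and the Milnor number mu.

The Hessian of f at 0 is [[0, 0], [0, 0]] with rank 0, so corank 2. A Groebner basis of the Jacobian ideal J(f) in C{u,v} is {u^3 - 27*u^2/4 + 243*v^2/4, u^2/4 + v^3 - 9*v^2/4, u*v + 3*v^2}; counting standard monomials gives mu = 5. Corank 2; j^3 = v*(u + 3*v)^2 has shape L^2 M (L != M), so D-series; mu = 5 gives D_5.

Type D_{5}, Milnor number mu = 5.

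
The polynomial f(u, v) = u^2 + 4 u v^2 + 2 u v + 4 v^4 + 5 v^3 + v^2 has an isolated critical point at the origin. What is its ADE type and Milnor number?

Type A_{2}, Milnor number mu = 2.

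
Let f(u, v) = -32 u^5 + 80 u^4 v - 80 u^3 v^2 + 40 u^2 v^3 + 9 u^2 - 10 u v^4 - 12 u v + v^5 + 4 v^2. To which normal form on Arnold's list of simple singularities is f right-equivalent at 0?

The Hessian of f at 0 is [[18, -12], [-12, 8]] with rank 1, so corank 1. A Groebner basis of the Jacobian ideal J(f) in C{u,v} is {v^4, u - 2*v/3}; counting standard monomials gives mu = 4. Corank 1: A-series; mu = 4 gives A_4.

A_4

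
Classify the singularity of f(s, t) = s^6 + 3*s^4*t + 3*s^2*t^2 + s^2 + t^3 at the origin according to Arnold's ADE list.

A_{2}

The Hessian of f at 0 has rank 1. Corank 1: A-series; mu = 2 gives A_2.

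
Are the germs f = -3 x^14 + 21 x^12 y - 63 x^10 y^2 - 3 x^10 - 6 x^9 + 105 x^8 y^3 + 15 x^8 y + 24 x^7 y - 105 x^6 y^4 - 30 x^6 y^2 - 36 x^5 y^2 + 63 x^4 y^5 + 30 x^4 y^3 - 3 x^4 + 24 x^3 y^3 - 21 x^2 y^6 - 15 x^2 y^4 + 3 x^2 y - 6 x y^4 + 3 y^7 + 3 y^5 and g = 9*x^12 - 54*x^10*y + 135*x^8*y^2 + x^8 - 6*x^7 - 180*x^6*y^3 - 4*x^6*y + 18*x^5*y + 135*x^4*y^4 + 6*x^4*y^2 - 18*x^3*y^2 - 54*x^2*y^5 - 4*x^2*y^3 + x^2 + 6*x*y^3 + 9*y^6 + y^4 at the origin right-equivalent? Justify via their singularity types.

No.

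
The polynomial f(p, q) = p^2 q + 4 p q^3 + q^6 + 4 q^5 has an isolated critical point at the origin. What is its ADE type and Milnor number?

Type D_{7}, Milnor number mu = 7.

The Hessian of f at 0 has rank 0. Corank 2; j^3 = p^2*q has shape L^2 M (L != M), so D-series; mu = 7 gives D_7.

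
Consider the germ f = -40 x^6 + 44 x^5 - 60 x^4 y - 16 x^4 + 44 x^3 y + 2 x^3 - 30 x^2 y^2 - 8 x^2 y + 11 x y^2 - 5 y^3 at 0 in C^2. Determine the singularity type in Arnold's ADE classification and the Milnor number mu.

Type D_{4}, Milnor number mu = 4.

The Hessian of f at 0 is [[0, 0], [0, 0]] with rank 0, so corank 2. A Groebner basis of the Jacobian ideal J(f) in C{x,y} is {y^3, x^2 + y^2/2, x*y - y^2/2}; counting standard monomials gives mu = 4. Corank 2; j^3 = (x - y)*(2*x^2 - 6*x*y + 5*y^2) splits into three distinct lines over C (the quadratic factor has nonzero discriminant), so D_4.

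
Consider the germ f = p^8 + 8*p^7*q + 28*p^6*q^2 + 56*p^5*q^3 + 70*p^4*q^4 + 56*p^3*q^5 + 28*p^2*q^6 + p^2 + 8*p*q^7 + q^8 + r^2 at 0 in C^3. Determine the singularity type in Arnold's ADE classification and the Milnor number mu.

Type A7, Milnor number mu = 7.

The Hessian of f at 0 has rank 2. Corank 1: A-series; mu = 7 gives A_7.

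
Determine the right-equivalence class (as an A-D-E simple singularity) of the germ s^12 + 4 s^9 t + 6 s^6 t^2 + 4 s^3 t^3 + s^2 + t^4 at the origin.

The Hessian of f at 0 is [[2, 0], [0, 0]] with rank 1, so corank 1. A Groebner basis of the Jacobian ideal J(f) in C{s,t} is {t^3, s}; counting standard monomials gives mu = 3. Corank 1: A-series; mu = 3 gives A_3.

A_{3}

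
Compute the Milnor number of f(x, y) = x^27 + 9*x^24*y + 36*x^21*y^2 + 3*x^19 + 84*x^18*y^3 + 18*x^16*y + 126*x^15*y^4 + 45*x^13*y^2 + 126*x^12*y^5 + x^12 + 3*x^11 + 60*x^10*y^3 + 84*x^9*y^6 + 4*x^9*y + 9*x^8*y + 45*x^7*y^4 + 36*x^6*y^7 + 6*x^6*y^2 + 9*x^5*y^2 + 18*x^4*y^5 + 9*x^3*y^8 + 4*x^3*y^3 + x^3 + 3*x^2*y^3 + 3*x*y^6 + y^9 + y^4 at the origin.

The Hessian of f at 0 is [[0, 0], [0, 0]] with rank 0, so corank 2. A Groebner basis of the Jacobian ideal J(f) in C{x,y} is {y^3, x^2}; counting standard monomials gives mu = 6. Corank 2; j^3 = x^3 is a perfect cube, so E-series; the 4-jet and mu = 6 give E_6.

6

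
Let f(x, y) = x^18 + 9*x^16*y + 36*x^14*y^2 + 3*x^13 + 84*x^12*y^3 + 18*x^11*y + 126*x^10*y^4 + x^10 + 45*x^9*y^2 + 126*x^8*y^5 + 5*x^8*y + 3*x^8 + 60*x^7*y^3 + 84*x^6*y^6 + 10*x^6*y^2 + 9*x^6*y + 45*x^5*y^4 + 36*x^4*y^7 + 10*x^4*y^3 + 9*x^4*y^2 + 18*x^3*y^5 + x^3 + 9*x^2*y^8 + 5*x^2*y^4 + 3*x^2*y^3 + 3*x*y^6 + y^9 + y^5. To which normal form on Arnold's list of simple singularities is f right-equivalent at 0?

E_{8}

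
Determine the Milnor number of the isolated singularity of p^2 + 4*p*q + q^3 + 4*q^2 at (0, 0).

2

The Hessian of f at 0 is [[2, 4], [4, 8]] with rank 1, so corank 1. A Groebner basis of the Jacobian ideal J(f) in C{p,q} is {q^2, p + 2*q}; counting standard monomials gives mu = 2. Corank 1: A-series; mu = 2 gives A_2.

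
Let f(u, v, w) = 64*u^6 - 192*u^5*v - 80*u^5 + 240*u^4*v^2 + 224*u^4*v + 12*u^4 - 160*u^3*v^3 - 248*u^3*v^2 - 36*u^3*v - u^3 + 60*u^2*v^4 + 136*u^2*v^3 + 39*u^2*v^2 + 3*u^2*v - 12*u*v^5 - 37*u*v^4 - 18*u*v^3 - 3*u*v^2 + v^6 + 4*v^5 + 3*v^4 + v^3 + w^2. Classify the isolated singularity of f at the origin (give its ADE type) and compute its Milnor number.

Type E8, Milnor number mu = 8.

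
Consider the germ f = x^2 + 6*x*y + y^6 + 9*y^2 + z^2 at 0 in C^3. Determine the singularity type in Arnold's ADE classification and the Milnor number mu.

Type A5, Milnor number mu = 5.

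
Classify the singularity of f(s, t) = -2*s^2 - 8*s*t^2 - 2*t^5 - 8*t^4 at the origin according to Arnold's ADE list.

A4

The Hessian of f at 0 has rank 1. Corank 1: A-series; mu = 4 gives A_4.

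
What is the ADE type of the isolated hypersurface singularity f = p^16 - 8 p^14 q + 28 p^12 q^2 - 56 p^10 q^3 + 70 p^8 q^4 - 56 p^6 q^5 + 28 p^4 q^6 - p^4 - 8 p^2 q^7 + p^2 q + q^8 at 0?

D9

The Hessian of f at 0 is [[0, 0], [0, 0]] with rank 0, so corank 2. A Groebner basis of the Jacobian ideal J(f) in C{p,q} is {p^2/8 + q^7, p^3, p*q}; counting standard monomials gives mu = 9. Corank 2; j^3 = p^2*q has shape L^2 M (L != M), so D-series; mu = 9 gives D_9.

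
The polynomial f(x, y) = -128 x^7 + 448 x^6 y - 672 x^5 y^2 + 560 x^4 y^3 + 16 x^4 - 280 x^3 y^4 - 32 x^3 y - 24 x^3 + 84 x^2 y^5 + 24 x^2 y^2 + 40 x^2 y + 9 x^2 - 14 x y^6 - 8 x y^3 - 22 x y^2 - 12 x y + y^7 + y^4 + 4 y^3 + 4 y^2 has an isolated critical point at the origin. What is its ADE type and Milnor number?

Type A6, Milnor number mu = 6.

The Hessian of f at 0 has rank 1. Corank 1: A-series; mu = 6 gives A_6.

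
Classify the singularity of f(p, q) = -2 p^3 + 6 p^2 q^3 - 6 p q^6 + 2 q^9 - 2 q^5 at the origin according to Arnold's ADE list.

E_{8}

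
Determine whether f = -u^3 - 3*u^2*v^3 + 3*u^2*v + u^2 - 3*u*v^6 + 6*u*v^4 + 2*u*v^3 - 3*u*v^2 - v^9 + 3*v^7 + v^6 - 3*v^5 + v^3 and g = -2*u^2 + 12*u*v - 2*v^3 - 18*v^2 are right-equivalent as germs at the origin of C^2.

The Hessian of f at 0 is [[2, 0], [0, 0]] with rank 1, so corank 1. A Groebner basis of the Jacobian ideal J(f) in C{u,v} is {v^2, u}; counting standard monomials gives mu = 2. Corank 1: A-series; mu = 2 gives A_2. The Hessian of g at 0 is [[-4, 12], [12, -36]] with rank 1, so corank 1. A Groebner basis of the Jacobian ideal J(g) in C{u,v} is {v^2, u - 3*v}; counting standard monomials gives mu = 2. Corank 1: A-series; mu = 2 gives A_2. Both have type A_2, hence right-equivalent.

Yes.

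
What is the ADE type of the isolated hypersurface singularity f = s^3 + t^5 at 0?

The Hessian of f at 0 is [[0, 0], [0, 0]] with rank 0, so corank 2. A Groebner basis of the Jacobian ideal J(f) in C{s,t} is {t^4, s^2}; counting standard monomials gives mu = 8. Corank 2; j^3 = s^3 is a perfect cube, so E-series; the 5-jet and mu = 8 give E_8.

E_{8}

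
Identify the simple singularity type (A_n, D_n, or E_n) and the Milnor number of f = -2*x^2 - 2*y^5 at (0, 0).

The Hessian of f at 0 has rank 1. Corank 1: A-series; mu = 4 gives A_4.

Type A4, Milnor number mu = 4.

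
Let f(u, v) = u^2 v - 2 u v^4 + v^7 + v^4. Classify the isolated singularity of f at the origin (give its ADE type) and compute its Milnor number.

The Hessian of f at 0 has rank 0. Corank 2; j^3 = u^2*v has shape L^2 M (L != M), so D-series; mu = 5 gives D_5.

Type D_5, Milnor number mu = 5.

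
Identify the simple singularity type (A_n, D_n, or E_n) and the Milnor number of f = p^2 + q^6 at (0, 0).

Type A5, Milnor number mu = 5.

The Hessian of f at 0 is [[2, 0], [0, 0]] with rank 1, so corank 1. A Groebner basis of the Jacobian ideal J(f) in C{p,q} is {q^5, p}; counting standard monomials gives mu = 5. Corank 1: A-series; mu = 5 gives A_5.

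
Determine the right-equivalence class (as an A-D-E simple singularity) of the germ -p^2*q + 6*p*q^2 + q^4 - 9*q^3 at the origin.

The Hessian of f at 0 is [[0, 0], [0, 0]] with rank 0, so corank 2. A Groebner basis of the Jacobian ideal J(f) in C{p,q} is {p^3 - 27*p^2/4 + 243*q^2/4, -p^2/4 + q^3 + 9*q^2/4, p*q - 3*q^2}; counting standard monomials gives mu = 5. Corank 2; j^3 = -q*(p - 3*q)^2 has shape L^2 M (L != M), so D-series; mu = 5 gives D_5.

D5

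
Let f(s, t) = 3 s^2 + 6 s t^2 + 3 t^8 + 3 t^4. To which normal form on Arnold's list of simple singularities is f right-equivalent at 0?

The Hessian of f at 0 has rank 1. Corank 1: A-series; mu = 7 gives A_7.

A7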